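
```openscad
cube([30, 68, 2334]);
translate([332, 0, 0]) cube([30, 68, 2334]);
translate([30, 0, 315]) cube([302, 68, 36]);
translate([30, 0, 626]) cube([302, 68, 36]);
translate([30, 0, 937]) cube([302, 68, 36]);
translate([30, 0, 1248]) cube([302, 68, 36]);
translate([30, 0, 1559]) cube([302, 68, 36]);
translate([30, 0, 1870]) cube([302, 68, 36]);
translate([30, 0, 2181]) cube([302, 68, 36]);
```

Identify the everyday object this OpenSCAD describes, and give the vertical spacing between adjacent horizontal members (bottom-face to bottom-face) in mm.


A ladder. The rung spacing is 311 mm.

Two tall 30×68 posts with 7 short bars between them — a ladder. Adjacent rungs sit at z = 315 and z = 626, so the spacing is 626 − 315 = 311 mm.


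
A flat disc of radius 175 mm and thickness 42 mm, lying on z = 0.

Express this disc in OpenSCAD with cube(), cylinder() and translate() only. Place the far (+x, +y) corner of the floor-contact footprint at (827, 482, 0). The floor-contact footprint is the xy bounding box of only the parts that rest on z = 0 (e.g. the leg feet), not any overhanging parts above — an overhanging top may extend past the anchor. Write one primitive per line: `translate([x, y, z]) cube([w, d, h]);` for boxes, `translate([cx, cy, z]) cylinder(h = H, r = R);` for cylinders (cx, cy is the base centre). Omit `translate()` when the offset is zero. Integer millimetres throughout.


translate([652, 307, 0]) cylinder(h = 42, r = 175);


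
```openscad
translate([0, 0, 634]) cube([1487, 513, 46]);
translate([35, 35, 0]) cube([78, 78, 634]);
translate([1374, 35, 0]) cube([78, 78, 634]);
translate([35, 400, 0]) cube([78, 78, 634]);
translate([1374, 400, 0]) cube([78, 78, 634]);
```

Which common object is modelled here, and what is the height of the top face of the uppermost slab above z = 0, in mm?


A table. The table height is 680 mm.

A 1487×513×46 slab sits at z = 634 on four 78 mm square posts — a table. The top surface is at 634 + 46 = 680 mm.


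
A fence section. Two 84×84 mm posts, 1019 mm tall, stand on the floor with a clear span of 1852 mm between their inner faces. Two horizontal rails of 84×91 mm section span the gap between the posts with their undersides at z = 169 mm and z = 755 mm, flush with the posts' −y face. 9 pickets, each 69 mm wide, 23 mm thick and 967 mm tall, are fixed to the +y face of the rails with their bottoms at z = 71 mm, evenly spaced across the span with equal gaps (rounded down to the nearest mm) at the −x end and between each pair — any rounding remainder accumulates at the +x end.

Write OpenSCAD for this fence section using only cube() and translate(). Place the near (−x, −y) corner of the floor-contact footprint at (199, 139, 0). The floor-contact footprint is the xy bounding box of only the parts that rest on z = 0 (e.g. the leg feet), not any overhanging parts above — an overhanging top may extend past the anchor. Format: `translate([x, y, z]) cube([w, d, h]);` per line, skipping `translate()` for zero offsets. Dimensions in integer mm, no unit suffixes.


translate([199, 139, 0]) cube([84, 84, 1019]);
translate([2135, 139, 0]) cube([84, 84, 1019]);
translate([283, 139, 169]) cube([1852, 84, 91]);
translate([283, 139, 755]) cube([1852, 84, 91]);
translate([406, 223, 71]) cube([69, 23, 967]);
translate([598, 223, 71]) cube([69, 23, 967]);
translate([790, 223, 71]) cube([69, 23, 967]);
translate([982, 223, 71]) cube([69, 23, 967]);
translate([1174, 223, 71]) cube([69, 23, 967]);
translate([1366, 223, 71]) cube([69, 23, 967]);
translate([1558, 223, 71]) cube([69, 23, 967]);
translate([1750, 223, 71]) cube([69, 23, 967]);
translate([1942, 223, 71]) cube([69, 23, 967]);


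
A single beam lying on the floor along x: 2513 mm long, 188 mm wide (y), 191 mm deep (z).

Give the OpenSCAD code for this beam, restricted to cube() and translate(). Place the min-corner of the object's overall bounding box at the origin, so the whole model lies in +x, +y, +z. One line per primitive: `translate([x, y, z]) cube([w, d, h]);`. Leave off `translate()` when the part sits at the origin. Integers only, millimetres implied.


cube([2513, 188, 191]);


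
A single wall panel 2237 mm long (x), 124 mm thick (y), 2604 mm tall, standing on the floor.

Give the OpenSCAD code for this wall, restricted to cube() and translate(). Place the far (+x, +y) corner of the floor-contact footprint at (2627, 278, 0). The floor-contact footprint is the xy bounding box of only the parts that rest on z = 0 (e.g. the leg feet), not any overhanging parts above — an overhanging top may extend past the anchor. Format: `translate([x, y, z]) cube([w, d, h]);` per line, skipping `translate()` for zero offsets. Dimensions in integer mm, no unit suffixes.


translate([390, 154, 0]) cube([2237, 124, 2604]);


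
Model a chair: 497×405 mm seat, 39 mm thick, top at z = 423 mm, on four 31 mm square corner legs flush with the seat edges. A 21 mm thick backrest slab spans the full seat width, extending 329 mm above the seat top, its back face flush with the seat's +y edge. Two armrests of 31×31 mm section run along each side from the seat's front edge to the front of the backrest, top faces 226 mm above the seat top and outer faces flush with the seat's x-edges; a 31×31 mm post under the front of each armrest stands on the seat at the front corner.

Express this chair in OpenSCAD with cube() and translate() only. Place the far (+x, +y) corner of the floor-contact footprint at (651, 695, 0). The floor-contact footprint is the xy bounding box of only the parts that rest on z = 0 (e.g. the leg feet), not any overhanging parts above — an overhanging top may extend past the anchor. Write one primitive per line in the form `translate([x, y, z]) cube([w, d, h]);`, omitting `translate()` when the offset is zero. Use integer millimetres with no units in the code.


// leg_h = 423 - 39 = 384
// arm post h = 226 - 31 = 195
translate([154, 290, 384]) cube([497, 405, 39]);
translate([154, 290, 0]) cube([31, 31, 384]);
translate([620, 290, 0]) cube([31, 31, 384]);
translate([154, 664, 0]) cube([31, 31, 384]);
translate([620, 664, 0]) cube([31, 31, 384]);
translate([154, 674, 423]) cube([497, 21, 329]);
translate([154, 290, 618]) cube([31, 384, 31]);
translate([620, 290, 618]) cube([31, 384, 31]);
translate([154, 290, 423]) cube([31, 31, 195]);
translate([620, 290, 423]) cube([31, 31, 195]);


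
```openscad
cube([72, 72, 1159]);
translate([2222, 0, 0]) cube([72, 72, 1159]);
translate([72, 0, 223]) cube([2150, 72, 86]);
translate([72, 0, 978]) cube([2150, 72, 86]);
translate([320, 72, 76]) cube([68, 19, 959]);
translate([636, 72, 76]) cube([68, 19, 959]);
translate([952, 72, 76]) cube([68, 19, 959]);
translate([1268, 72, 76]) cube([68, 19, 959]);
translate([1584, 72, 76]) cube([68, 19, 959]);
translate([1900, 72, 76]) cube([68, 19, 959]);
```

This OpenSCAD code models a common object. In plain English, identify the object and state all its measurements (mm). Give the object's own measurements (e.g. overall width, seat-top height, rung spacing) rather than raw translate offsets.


A fence section. Two 72×72 mm posts, 1159 mm tall, stand on the floor with a clear span of 2150 mm between their inner faces. Two horizontal rails of 72×86 mm section span the gap between the posts with their undersides at z = 223 mm and z = 978 mm, flush with the posts' −y face. 6 pickets, each 68 mm wide, 19 mm thick and 959 mm tall, are fixed to the +y face of the rails with their bottoms at z = 76 mm, spaced across the span with a 248 mm gap after the −x post and between neighbouring pickets, with 254 mm left before the +x post.


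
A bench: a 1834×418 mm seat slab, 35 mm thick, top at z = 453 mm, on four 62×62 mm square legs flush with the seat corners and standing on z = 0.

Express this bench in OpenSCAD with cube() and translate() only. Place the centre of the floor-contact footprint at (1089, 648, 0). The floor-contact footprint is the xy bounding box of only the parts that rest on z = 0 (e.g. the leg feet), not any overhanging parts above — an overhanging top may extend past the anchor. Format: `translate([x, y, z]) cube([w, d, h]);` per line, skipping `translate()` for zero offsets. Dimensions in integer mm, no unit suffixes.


translate([172, 439, 418]) cube([1834, 418, 35]);
translate([172, 439, 0]) cube([62, 62, 418]);
translate([172, 795, 0]) cube([62, 62, 418]);
translate([1944, 439, 0]) cube([62, 62, 418]);
translate([1944, 795, 0]) cube([62, 62, 418]);


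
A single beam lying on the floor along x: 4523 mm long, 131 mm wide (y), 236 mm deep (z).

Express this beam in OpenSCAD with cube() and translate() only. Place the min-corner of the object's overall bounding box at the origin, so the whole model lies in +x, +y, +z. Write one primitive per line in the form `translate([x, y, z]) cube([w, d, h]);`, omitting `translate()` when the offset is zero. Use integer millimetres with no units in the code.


cube([4523, 131, 236]);


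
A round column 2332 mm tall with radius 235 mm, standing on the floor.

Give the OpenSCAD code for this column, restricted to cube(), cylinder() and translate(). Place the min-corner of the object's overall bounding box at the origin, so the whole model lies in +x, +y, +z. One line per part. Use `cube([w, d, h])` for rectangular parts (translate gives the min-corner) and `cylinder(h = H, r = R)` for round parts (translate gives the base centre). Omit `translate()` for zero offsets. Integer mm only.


translate([235, 235, 0]) cylinder(h = 2332, r = 235);


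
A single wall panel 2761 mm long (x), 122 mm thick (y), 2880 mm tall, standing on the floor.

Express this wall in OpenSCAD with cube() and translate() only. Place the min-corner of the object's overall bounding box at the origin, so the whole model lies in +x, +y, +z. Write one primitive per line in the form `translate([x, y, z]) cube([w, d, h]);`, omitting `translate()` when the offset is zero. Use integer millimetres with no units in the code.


cube([2761, 122, 2880]);


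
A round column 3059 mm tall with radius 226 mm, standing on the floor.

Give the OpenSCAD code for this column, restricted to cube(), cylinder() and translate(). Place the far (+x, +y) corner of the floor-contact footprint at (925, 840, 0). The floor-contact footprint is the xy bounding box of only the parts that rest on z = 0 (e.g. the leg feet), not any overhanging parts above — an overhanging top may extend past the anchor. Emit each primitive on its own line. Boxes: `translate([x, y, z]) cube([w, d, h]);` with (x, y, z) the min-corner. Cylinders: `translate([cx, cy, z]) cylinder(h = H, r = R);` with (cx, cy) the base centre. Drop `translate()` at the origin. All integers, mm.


translate([699, 614, 0]) cylinder(h = 3059, r = 226);


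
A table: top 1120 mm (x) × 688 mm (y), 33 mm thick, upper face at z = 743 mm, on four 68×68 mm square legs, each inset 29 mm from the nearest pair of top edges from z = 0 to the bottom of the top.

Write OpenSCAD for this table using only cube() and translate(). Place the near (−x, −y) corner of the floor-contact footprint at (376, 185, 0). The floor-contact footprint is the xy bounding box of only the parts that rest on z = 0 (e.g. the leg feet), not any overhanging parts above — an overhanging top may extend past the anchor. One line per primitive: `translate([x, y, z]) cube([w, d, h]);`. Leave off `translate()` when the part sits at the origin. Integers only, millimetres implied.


translate([347, 156, 710]) cube([1120, 688, 33]);
translate([376, 185, 0]) cube([68, 68, 710]);
translate([1370, 185, 0]) cube([68, 68, 710]);
translate([376, 747, 0]) cube([68, 68, 710]);
translate([1370, 747, 0]) cube([68, 68, 710]);


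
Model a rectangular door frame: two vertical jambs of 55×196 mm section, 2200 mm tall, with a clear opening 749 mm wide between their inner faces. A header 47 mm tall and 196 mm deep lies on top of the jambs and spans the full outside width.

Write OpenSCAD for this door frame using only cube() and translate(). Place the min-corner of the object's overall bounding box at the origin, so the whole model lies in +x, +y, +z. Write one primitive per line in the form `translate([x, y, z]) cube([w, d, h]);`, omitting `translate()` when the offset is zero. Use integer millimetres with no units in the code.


cube([55, 196, 2200]);
translate([804, 0, 0]) cube([55, 196, 2200]);
translate([0, 0, 2200]) cube([859, 196, 47]);


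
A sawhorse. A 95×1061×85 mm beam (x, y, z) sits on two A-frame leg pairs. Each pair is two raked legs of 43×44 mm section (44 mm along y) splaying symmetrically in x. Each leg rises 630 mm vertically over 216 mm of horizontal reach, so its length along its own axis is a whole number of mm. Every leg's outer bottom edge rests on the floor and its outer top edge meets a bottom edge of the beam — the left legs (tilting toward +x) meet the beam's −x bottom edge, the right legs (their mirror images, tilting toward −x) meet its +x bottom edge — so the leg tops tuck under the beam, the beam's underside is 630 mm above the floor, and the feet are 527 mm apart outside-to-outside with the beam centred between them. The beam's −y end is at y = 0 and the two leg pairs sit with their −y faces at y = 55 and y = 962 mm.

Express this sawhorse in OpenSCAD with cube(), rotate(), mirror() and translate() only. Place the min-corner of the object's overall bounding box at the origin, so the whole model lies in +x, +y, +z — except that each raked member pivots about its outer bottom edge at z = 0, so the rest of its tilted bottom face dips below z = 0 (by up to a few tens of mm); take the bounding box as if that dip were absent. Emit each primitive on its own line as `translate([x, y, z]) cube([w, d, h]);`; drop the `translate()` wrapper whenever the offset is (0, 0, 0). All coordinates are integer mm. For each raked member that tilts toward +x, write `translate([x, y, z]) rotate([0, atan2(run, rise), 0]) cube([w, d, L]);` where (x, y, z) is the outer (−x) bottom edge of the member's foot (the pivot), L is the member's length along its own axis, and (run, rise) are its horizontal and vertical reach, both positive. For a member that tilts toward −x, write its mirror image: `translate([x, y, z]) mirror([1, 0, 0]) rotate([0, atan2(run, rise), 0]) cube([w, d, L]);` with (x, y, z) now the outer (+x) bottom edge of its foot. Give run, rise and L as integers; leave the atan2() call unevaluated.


translate([216, 0, 630]) cube([95, 1061, 85]);
translate([0, 55, 0]) rotate([0, atan2(216, 630), 0]) cube([43, 44, 666]);
translate([527, 55, 0]) mirror([1, 0, 0]) rotate([0, atan2(216, 630), 0]) cube([43, 44, 666]);
translate([0, 962, 0]) rotate([0, atan2(216, 630), 0]) cube([43, 44, 666]);
translate([527, 962, 0]) mirror([1, 0, 0]) rotate([0, atan2(216, 630), 0]) cube([43, 44, 666]);


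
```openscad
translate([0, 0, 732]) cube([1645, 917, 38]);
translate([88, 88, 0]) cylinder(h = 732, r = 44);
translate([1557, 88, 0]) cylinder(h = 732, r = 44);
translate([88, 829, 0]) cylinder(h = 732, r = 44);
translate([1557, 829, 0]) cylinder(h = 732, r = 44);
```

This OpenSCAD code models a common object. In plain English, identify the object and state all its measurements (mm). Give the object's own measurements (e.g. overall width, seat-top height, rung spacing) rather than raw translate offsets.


A table: top 1645 mm (x) × 917 mm (y), 38 mm thick, upper face at z = 770 mm, on four round legs of 88 mm diameter, each leg's bounding box inset 44 mm from the nearest pair of top edges from z = 0 to the bottom of the top.


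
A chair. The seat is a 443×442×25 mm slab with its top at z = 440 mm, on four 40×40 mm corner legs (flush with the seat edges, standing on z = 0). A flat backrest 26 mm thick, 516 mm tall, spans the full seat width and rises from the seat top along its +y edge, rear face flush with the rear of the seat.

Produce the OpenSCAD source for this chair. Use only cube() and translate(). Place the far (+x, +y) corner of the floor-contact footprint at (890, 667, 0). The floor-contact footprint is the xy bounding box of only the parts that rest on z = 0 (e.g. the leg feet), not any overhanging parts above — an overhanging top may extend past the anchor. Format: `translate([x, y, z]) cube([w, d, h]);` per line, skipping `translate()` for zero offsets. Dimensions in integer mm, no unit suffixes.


translate([447, 225, 415]) cube([443, 442, 25]);
translate([447, 225, 0]) cube([40, 40, 415]);
translate([850, 225, 0]) cube([40, 40, 415]);
translate([447, 627, 0]) cube([40, 40, 415]);
translate([850, 627, 0]) cube([40, 40, 415]);
translate([447, 641, 440]) cube([443, 26, 516]);


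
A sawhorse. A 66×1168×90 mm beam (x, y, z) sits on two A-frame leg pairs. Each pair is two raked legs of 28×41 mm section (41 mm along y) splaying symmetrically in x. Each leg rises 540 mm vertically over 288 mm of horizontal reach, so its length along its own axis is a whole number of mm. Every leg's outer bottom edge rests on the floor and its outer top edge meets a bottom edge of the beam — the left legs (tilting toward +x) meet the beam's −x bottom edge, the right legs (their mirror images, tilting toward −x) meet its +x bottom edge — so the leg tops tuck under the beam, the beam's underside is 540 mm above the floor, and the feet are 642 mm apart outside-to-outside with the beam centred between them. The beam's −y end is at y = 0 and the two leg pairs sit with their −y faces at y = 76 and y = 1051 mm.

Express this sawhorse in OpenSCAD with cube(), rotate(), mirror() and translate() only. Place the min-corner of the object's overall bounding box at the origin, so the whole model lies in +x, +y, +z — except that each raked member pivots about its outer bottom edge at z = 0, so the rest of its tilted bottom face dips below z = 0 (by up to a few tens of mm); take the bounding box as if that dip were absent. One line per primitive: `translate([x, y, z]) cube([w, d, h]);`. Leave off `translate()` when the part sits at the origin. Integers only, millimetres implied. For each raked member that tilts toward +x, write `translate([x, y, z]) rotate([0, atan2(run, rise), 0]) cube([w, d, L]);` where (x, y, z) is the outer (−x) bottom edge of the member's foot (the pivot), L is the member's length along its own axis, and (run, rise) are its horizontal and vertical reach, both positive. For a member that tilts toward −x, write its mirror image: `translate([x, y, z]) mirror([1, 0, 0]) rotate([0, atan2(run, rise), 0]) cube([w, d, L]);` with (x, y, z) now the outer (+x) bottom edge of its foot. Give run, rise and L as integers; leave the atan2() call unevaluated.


translate([288, 0, 540]) cube([66, 1168, 90]);
translate([0, 76, 0]) rotate([0, atan2(288, 540), 0]) cube([28, 41, 612]);
translate([642, 76, 0]) mirror([1, 0, 0]) rotate([0, atan2(288, 540), 0]) cube([28, 41, 612]);
translate([0, 1051, 0]) rotate([0, atan2(288, 540), 0]) cube([28, 41, 612]);
translate([642, 1051, 0]) mirror([1, 0, 0]) rotate([0, atan2(288, 540), 0]) cube([28, 41, 612]);


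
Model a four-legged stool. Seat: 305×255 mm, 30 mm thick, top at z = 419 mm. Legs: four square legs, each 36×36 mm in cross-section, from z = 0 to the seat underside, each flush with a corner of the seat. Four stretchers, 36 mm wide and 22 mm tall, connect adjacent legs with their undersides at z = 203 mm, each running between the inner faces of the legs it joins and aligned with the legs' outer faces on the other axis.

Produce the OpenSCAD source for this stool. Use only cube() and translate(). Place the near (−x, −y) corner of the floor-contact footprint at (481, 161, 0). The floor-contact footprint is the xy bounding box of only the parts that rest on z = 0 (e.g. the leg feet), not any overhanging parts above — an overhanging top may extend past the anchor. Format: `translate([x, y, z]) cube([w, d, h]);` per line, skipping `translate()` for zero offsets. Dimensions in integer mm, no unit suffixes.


translate([481, 161, 389]) cube([305, 255, 30]);
translate([481, 161, 0]) cube([36, 36, 389]);
translate([750, 161, 0]) cube([36, 36, 389]);
translate([481, 380, 0]) cube([36, 36, 389]);
translate([750, 380, 0]) cube([36, 36, 389]);
translate([517, 161, 203]) cube([233, 36, 22]);
translate([517, 380, 203]) cube([233, 36, 22]);
translate([481, 197, 203]) cube([36, 183, 22]);
translate([750, 197, 203]) cube([36, 183, 22]);


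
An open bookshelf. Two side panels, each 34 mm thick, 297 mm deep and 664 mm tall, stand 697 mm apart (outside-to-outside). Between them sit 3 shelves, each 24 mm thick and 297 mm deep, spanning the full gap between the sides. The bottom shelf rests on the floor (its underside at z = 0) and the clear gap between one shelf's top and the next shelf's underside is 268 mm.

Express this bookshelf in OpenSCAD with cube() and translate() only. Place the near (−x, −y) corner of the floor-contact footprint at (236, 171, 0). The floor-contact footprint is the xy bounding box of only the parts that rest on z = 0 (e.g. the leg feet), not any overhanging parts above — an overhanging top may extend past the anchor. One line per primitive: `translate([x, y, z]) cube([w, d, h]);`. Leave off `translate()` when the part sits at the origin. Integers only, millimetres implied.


translate([236, 171, 0]) cube([34, 297, 664]);
translate([899, 171, 0]) cube([34, 297, 664]);
translate([270, 171, 0]) cube([629, 297, 24]);
translate([270, 171, 292]) cube([629, 297, 24]);
translate([270, 171, 584]) cube([629, 297, 24]);


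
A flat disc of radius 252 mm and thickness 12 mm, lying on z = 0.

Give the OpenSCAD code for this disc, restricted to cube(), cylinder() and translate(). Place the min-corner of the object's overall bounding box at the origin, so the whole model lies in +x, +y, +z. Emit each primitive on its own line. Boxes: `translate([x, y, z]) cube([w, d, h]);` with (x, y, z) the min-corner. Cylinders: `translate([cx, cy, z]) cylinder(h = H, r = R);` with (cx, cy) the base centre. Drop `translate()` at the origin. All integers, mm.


translate([252, 252, 0]) cylinder(h = 12, r = 252);


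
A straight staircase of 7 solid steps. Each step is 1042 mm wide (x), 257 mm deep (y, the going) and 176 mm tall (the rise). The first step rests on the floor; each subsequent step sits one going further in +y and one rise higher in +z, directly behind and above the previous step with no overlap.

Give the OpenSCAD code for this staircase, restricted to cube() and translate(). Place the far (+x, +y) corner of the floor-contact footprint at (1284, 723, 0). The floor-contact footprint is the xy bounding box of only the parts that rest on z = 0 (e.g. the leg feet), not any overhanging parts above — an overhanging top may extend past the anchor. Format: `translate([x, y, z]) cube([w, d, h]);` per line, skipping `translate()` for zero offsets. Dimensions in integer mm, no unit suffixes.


translate([242, 466, 0]) cube([1042, 257, 176]);
translate([242, 723, 176]) cube([1042, 257, 176]);
translate([242, 980, 352]) cube([1042, 257, 176]);
translate([242, 1237, 528]) cube([1042, 257, 176]);
translate([242, 1494, 704]) cube([1042, 257, 176]);
translate([242, 1751, 880]) cube([1042, 257, 176]);
translate([242, 2008, 1056]) cube([1042, 257, 176]);


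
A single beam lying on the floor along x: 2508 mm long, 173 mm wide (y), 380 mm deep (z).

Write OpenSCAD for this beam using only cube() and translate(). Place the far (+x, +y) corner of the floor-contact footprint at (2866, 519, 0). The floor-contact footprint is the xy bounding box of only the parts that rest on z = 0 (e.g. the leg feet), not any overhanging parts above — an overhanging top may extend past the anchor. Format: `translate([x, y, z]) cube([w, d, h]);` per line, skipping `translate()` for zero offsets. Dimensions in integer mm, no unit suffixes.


translate([358, 346, 0]) cube([2508, 173, 380]);


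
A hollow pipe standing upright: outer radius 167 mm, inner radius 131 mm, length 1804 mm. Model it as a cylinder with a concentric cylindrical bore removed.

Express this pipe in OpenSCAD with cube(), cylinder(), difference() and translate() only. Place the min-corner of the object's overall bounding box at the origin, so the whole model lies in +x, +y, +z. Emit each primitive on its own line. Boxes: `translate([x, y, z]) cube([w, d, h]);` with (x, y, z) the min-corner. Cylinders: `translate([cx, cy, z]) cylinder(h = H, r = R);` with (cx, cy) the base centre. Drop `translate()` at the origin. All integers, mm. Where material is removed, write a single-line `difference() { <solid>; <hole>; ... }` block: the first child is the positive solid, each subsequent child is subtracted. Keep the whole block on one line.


difference() { translate([167, 167, 0]) cylinder(h = 1804, r = 167); translate([167, 167, 0]) cylinder(h = 1804, r = 131); }


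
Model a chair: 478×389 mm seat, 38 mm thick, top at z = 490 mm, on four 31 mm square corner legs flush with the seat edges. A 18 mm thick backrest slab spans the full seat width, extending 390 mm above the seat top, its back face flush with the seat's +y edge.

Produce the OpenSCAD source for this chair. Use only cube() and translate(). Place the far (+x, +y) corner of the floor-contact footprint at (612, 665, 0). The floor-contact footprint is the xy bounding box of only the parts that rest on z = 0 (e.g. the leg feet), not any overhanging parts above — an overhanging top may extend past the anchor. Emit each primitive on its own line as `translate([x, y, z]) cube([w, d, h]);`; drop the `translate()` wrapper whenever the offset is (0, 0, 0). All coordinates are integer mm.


translate([134, 276, 452]) cube([478, 389, 38]);
translate([134, 276, 0]) cube([31, 31, 452]);
translate([581, 276, 0]) cube([31, 31, 452]);
translate([134, 634, 0]) cube([31, 31, 452]);
translate([581, 634, 0]) cube([31, 31, 452]);
translate([134, 647, 490]) cube([478, 18, 390]);


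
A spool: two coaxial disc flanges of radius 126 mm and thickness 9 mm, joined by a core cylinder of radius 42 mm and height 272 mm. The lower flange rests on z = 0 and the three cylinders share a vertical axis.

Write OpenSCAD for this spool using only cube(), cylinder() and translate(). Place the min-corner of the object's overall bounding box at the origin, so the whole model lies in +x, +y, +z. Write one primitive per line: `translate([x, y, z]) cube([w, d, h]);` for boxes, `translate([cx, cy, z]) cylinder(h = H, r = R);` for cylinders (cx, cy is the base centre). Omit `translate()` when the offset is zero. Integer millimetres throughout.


translate([126, 126, 0]) cylinder(h = 9, r = 126);
translate([126, 126, 9]) cylinder(h = 272, r = 42);
translate([126, 126, 281]) cylinder(h = 9, r = 126);


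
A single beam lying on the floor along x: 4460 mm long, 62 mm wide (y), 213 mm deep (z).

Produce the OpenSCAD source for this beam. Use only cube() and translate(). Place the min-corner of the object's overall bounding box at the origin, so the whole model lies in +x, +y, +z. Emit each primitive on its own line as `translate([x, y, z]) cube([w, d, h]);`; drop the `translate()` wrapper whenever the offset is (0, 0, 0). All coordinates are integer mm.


cube([4460, 62, 213]);


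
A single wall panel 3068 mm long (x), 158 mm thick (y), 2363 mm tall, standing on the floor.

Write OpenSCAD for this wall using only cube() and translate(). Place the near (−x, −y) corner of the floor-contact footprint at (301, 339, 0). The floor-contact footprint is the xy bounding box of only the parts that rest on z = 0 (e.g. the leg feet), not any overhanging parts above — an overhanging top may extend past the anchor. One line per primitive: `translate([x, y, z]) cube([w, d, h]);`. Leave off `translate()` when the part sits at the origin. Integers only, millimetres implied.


translate([301, 339, 0]) cube([3068, 158, 2363]);


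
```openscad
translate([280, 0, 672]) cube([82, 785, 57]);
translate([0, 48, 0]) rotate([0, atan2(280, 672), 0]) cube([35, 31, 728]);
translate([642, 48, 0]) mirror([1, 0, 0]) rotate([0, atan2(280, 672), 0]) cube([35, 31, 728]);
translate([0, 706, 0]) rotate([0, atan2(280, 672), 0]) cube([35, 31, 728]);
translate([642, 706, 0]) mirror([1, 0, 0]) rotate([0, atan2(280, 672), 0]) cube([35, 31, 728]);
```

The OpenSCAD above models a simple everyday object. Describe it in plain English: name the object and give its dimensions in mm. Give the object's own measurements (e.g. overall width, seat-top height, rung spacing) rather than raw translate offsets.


A sawhorse. A 82×785×57 mm beam (x, y, z) sits on two A-frame leg pairs. Each pair is two raked legs of 35×31 mm section (31 mm along y) splaying symmetrically in x. Each leg rises 672 mm vertically over 280 mm of horizontal reach and is 728 mm long along its own axis. Every leg's outer bottom edge rests on the floor and its outer top edge meets a bottom edge of the beam — the left legs (tilting toward +x) meet the beam's −x bottom edge, the right legs (their mirror images, tilting toward −x) meet its +x bottom edge — so the leg tops tuck under the beam, the beam's underside is 672 mm above the floor, and the feet are 642 mm apart outside-to-outside with the beam centred between them. The two leg pairs are set in 48 mm from either end of the beam.


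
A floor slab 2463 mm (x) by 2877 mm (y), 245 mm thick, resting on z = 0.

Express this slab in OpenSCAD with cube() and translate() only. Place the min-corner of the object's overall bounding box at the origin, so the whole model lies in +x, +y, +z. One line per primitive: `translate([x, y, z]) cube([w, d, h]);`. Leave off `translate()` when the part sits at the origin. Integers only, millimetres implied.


cube([2463, 2877, 245]);


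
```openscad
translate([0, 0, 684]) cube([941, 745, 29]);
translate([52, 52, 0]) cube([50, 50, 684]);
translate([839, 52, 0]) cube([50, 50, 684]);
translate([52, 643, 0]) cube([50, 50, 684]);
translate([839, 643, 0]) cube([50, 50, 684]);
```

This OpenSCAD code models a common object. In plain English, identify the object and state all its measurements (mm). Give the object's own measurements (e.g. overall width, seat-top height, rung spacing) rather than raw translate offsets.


A rectangular dining table. The top is 941×745×29 mm with its upper surface at z = 713 mm. It stands on four 50×50 mm square legs, each inset 52 mm from the nearest pair of top edges, running from the floor to the underside of the top.


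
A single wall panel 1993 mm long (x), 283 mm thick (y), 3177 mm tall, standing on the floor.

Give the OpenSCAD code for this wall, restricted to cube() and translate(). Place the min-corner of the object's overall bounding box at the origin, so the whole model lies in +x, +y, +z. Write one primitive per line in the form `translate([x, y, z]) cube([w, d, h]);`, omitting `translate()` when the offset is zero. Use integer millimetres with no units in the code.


cube([1993, 283, 3177]);


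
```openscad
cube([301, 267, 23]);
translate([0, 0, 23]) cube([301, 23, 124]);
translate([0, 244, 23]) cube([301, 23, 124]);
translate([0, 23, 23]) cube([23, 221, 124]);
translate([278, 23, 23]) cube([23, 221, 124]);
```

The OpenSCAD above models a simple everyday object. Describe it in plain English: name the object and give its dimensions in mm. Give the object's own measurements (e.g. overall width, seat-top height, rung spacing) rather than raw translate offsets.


An open-topped rectangular box: outside dimensions 301×267×147 mm, with a uniform wall and base thickness of 23 mm. The base is a full 301×267 slab on the floor; four walls sit on top of the base. The front and back walls (the −y and +y sides) span the full width; the two side walls fit between them.


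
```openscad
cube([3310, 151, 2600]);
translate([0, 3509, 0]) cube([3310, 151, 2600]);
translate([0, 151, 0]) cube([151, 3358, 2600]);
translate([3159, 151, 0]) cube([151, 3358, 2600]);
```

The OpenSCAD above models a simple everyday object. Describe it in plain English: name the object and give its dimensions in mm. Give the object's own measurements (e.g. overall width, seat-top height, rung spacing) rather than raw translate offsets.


The wall frame of a small rectangular building: four walls, each 2600 mm tall and 151 mm thick, enclosing a footprint 3310 mm (x) by 3660 mm (y) outside-to-outside, with no floor or roof. The front and back walls (the −y and +y sides) span the full width; the two side walls fit between them.


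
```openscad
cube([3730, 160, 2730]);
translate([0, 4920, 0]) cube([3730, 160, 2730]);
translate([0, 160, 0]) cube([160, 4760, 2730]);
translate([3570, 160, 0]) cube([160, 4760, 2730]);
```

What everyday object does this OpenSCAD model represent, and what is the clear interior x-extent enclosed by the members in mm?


A house (or room) frame. The interior width is 3410 mm.

Four 2730 mm walls enclosing a rectangle with no floor or roof — a room or house frame. Outside width is 3730 mm and wall thickness is 160 mm, so the interior width is 3730 − 2 × 160 = 3410 mm.


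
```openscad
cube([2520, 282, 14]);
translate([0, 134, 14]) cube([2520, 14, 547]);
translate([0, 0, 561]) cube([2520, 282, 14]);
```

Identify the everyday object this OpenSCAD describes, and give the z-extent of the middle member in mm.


An I-beam. The web height is 547 mm.

Two wide flanges with a thin centred web — an I-beam. Overall 575 mm minus two 14 mm flanges gives a web of 575 − 2·14 = 547 mm.


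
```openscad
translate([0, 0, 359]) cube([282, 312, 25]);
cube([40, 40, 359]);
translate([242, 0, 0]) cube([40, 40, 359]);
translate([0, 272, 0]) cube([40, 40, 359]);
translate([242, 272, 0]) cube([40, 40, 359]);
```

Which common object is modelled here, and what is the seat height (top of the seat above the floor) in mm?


A stool. The seat height is 384 mm.

A 282×312×25 slab at z = 359 on four corner posts — a stool. The seat top is 359 + 25 = 384 mm.


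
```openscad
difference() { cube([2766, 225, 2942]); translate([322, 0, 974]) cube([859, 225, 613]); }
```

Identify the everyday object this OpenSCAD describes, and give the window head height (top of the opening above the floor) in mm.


A wall with a window opening. The window head height is 1587 mm.

A wall with a rectangular opening subtracted — a window. Sill at z = 974, opening 613 mm tall, so the head is at 974 + 613 = 1587 mm.


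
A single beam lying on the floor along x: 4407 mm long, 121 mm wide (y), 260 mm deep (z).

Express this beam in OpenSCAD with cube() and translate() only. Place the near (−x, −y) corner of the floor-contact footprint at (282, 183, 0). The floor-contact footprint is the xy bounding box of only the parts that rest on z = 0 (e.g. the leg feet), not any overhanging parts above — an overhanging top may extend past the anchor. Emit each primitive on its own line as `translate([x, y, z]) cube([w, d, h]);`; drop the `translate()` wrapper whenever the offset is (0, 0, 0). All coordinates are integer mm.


translate([282, 183, 0]) cube([4407, 121, 260]);


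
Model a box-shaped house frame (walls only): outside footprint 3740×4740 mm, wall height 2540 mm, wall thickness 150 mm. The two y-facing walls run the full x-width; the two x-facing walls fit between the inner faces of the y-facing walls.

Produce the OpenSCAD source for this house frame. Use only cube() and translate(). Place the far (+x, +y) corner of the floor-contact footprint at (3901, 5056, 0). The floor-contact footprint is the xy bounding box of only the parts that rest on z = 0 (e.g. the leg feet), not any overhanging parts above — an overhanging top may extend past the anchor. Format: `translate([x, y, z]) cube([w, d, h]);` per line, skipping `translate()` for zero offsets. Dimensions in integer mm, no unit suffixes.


translate([161, 316, 0]) cube([3740, 150, 2540]);
translate([161, 4906, 0]) cube([3740, 150, 2540]);
translate([161, 466, 0]) cube([150, 4440, 2540]);
translate([3751, 466, 0]) cube([150, 4440, 2540]);


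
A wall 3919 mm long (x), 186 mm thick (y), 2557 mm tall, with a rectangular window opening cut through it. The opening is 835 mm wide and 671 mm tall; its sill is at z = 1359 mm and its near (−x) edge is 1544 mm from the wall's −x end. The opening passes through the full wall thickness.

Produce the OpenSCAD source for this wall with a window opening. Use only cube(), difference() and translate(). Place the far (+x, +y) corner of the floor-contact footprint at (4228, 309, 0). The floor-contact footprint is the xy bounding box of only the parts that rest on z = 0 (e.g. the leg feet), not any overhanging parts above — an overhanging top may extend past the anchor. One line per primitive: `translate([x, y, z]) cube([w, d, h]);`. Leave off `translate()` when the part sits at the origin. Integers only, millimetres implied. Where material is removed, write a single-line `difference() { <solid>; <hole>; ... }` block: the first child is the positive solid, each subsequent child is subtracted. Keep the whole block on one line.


difference() { translate([309, 123, 0]) cube([3919, 186, 2557]); translate([1853, 123, 1359]) cube([835, 186, 671]); }


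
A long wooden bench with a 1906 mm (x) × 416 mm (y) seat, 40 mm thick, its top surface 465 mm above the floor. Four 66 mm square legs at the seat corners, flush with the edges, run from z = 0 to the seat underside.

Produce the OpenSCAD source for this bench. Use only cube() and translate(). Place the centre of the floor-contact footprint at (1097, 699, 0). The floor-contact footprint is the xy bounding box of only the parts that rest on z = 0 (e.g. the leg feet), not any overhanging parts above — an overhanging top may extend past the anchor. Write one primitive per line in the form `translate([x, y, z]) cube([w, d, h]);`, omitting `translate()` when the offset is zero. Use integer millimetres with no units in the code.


// leg_h = 465 − 40 = 425
translate([144, 491, 425]) cube([1906, 416, 40]);
translate([144, 491, 0]) cube([66, 66, 425]);
translate([144, 841, 0]) cube([66, 66, 425]);
translate([1984, 491, 0]) cube([66, 66, 425]);
translate([1984, 841, 0]) cube([66, 66, 425]);


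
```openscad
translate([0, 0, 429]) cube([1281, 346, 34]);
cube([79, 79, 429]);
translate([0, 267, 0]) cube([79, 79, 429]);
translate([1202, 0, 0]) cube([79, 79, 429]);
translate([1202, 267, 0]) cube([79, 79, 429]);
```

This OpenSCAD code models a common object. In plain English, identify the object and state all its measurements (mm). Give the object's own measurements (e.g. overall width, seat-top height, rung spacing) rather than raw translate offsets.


A long wooden bench with a 1281 mm (x) × 346 mm (y) seat, 34 mm thick, its top surface 463 mm above the floor. Four 79 mm square legs at the seat corners, flush with the edges, run from z = 0 to the seat underside.


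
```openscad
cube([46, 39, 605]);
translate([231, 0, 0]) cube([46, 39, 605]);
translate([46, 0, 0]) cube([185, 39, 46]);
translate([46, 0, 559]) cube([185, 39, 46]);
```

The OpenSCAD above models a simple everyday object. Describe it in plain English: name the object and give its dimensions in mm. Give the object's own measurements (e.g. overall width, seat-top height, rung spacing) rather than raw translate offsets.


A rectangular picture frame lying in the x–z plane (depth along y). The opening is 185 mm wide (x) by 513 mm tall (z), surrounded by a border 46 mm wide on all four sides. The frame is 39 mm deep and is made of two full-height vertical stiles with two horizontal rails fitted between them.


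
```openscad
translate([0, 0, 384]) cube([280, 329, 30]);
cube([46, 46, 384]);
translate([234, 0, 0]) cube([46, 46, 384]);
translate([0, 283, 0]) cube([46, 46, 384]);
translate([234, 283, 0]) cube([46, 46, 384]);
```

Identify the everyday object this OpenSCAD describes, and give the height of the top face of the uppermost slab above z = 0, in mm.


A stool. The seat height is 414 mm.

A 280×329×30 slab at z = 384 on four corner posts — a stool. The seat top is 384 + 30 = 414 mm.


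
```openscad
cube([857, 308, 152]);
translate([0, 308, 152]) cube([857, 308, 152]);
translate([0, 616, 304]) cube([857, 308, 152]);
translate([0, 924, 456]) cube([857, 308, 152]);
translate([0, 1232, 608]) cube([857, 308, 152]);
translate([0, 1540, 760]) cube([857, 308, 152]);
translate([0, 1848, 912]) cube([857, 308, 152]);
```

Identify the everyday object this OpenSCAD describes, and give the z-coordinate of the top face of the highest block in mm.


A staircase. The total rise is 1064 mm.

7 identical blocks, each offset up and back from the previous — a staircase. Each step is 152 mm tall and there are 7 of them, so the total rise is 7 × 152 = 1064 mm.
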